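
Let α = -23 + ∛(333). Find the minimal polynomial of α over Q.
m_α(x) = x^3 + 69x^2 + 1587x + 11834

Set β = α + 23 = ∛(333), so β^3 = 333. Then (α + 23)^3 - 333 = 0, i.e. α is a root of g(x) = (x + 23)^3 - 333 = x^3 + 69x^2 + 1587x + 11834. Since g(x) = h(x + 23) where h(x) = x^3 - 333, and h is irreducible over Q (because 333 is not a perfect cube, so h has no rational root, and a monic cubic with no rational root is irreducible), g is also irreducible (irreducibility is preserved under the substitution x → x + 23). Hence m_α(x) = x^3 + 69x^2 + 1587x + 11834.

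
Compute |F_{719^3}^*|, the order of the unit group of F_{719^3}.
|F_{719^3}^*| = 371694958

F_{719^3} has 719^3 = 371694959 elements; its multiplicative group consists of all nonzero elements, so |F_{719^3}^*| = 371694959 - 1 = 371694958. (It is cyclic since any finite subgroup of the multiplicative group of a field is cyclic.)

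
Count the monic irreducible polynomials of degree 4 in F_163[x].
There are 176471298 monic irreducible polynomials of degree 4 over F_163

Each element of F_{163^4} that lies in no proper subfield is a root of exactly one monic irreducible of degree 4 over F_163, and each such polynomial has 4 distinct roots in F_{163^4}. By Möbius inversion the count is N_163(4) = (1/4) Σ_{d|4} μ(4/d) · 163^d = (1/4)(μ(4)·163^1 + μ(2)·163^2 + μ(1)·163^4) = 705885192/4 = 176471298.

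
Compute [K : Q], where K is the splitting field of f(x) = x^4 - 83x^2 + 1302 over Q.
[K : Q] = 4

Solving the quadratic in x^2: x^2 = (83 ± √(83^2 - 4·1302))/2 = (83 ± √1681)/2 = (83 ± 41)/2, giving x^2 = 62 or x^2 = 21. So f(x) = (x^2 - 62)(x^2 - 21) and the roots of f are ±√62, ±√21. Hence the splitting field is K = Q(√62, √21). Since 62 and 21 are distinct squarefree integers > 1, their product 1302 is not a perfect square, so √21 ∉ Q(√62). By the tower law [K:Q] = [Q(√62,√21):Q(√62)] · [Q(√62):Q] = 2 · 2 = 4.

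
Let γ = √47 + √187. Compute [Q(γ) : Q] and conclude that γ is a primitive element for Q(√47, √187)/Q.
[Q(γ) : Q] = 4 (equivalently, Q(γ) = Q(√47, √187))

Obviously Q(γ) ⊆ Q(√47, √187), and [Q(√47, √187):Q] = 4 (since 47, 187 are distinct squarefree integers > 1 with 8789 not a perfect square). To show equality we compute the minimal polynomial of γ. From γ = √47 + √187: γ^2 = 47 + 2√(8789) + 187 = 234 + 2√(8789), so γ^2 - 234 = 2√(8789); squaring, (γ^2 - 234)^2 = 4·8789, i.e. γ^4 - 468γ^2 + 54756 - 35156 = 0, i.e. γ^4 - 468γ^2 + 19600 = 0. So γ is a root of x^4 - 468x^2 + 19600. This polynomial is irreducible over Q: it has no rational root (each ±√47 ± √187 is irrational), and any factorization into two quadratics over Q would force √(8789) ∈ Q (pairing opposite roots) or √47, √187 ∈ Q (other pairings), all impossible. Hence [Q(γ):Q] = 4 = [Q(√47, √187):Q], so Q(γ) = Q(√47, √187).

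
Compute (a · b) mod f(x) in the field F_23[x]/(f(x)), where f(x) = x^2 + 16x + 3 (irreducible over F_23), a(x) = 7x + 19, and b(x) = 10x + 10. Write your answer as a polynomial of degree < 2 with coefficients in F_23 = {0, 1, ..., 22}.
a · b ≡ 14x + 3 (mod f(x))

Multiply in F_23[x]: a(x)·b(x) = (7x + 19)·(10x + 10) = x^2 + 7x + 6. This has degree ≥ 2, so divide by f(x) over F_23: x^2 + 7x + 6 = (1)·(x^2 + 16x + 3) + (14x + 3). Hence a·b ≡ 14x + 3 (mod f). (F_23[x]/(f) is a field with 23^2 = 529 elements since f is irreducible of degree 2.)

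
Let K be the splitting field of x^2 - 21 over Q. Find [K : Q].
[K : Q] = 2

f(x) = x^2 - 21 factors as (x - √21)(x + √21). The splitting field is K = Q(√21). Since 21 is squarefree and > 1, it is not a perfect square, so x^2 - 21 is irreducible over Q and [Q(√21) : Q] = 2. Hence [K : Q] = 2.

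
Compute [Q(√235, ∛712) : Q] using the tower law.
[Q(√235, ∛712) : Q] = 6

Let L = Q(√235, ∛712). Since Q(√235) ⊂ L and [Q(√235):Q] = 2, the tower law gives 2 | [L:Q]. Likewise Q(∛712) ⊂ L with [Q(∛712):Q] = 3 (because 712 is not a perfect cube), so 3 | [L:Q]. As gcd(2,3) = 1, [L:Q] is divisible by 6. Conversely L is generated over Q by √235 and ∛712, so [L:Q] ≤ 2·3 = 6. Therefore [Q(√235, ∛712) : Q] = 6.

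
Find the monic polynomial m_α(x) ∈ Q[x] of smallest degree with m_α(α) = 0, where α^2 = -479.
m_α(x) = x^2 + 479

α satisfies α^2 + 479 = 0, so x^2 + 479 annihilates α. Since d = -479 is squarefree and ≠ 1, it is not a perfect square in Q, so x^2 + 479 has no rational root and is therefore irreducible over Q (a degree-2 polynomial over a field is irreducible iff it has no root). Hence m_α(x) = x^2 + 479.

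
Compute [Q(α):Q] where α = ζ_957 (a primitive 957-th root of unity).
[Q(α):Q] = 560

The minimal polynomial of ζ_957 over Q is the 957-th cyclotomic polynomial Φ_957(x), which is irreducible over Q and has degree φ(957) = 560. Hence [Q(α):Q] = φ(957) = 560.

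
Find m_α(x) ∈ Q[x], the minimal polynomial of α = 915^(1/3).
m_α(x) = x^3 - 915

α satisfies α^3 = 915, so x^3 - 915 annihilates α. By the rational root test, a rational root p/q (in lowest terms) of x^3 - 915 would satisfy p^3 = 915 q^3, forcing q = 1 and p^3 = 915; but 915 is not a perfect cube, contradiction. A monic cubic over Q with no rational root is irreducible (any nontrivial factorization would include a linear factor). Hence x^3 - 915 is the minimal polynomial of α, and in particular [Q(α):Q] = 3.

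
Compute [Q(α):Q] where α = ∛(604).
[Q(α):Q] = 3

The minimal polynomial of α is x^3 - 604, irreducible over Q since 604 is not a perfect cube (so x^3 - 604 has no rational root). Hence [Q(α):Q] = deg(m_α) = 3.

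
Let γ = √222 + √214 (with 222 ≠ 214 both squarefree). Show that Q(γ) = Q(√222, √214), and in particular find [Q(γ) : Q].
[Q(γ) : Q] = 4 (equivalently, Q(γ) = Q(√222, √214))

Obviously Q(γ) ⊆ Q(√222, √214), and [Q(√222, √214):Q] = 4 (since 222, 214 are distinct squarefree integers > 1 with 47508 not a perfect square). To show equality we compute the minimal polynomial of γ. From γ = √222 + √214: γ^2 = 222 + 2√(47508) + 214 = 436 + 2√(47508), so γ^2 - 436 = 2√(47508); squaring, (γ^2 - 436)^2 = 4·47508, i.e. γ^4 - 872γ^2 + 190096 - 190032 = 0, i.e. γ^4 - 872γ^2 + 64 = 0. So γ is a root of x^4 - 872x^2 + 64. This polynomial is irreducible over Q: it has no rational root (each ±√222 ± √214 is irrational), and any factorization into two quadratics over Q would force √(47508) ∈ Q (pairing opposite roots) or √222, √214 ∈ Q (other pairings), all impossible. Hence [Q(γ):Q] = 4 = [Q(√222, √214):Q], so Q(γ) = Q(√222, √214).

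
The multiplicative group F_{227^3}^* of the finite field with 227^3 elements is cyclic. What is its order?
|F_{227^3}^*| = 11697082

F_{227^3} has 227^3 = 11697083 elements; its multiplicative group consists of all nonzero elements, so |F_{227^3}^*| = 11697083 - 1 = 11697082. (It is cyclic since any finite subgroup of the multiplicative group of a field is cyclic.)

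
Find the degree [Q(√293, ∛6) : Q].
[Q(√293, ∛6) : Q] = 6

Let L = Q(√293, ∛6). Since Q(√293) ⊂ L and [Q(√293):Q] = 2, the tower law gives 2 | [L:Q]. Likewise Q(∛6) ⊂ L with [Q(∛6):Q] = 3 (because 6 is not a perfect cube), so 3 | [L:Q]. As gcd(2,3) = 1, [L:Q] is divisible by 6. Conversely L is generated over Q by √293 and ∛6, so [L:Q] ≤ 2·3 = 6. Therefore [Q(√293, ∛6) : Q] = 6.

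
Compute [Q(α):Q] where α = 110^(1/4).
[Q(α):Q] = 4

α is a root of x^4 - 110. By Eisenstein's criterion at the prime p = 2 (which divides the constant term 110 but p^2 = 4 does not, since 110 is squarefree), x^4 - 110 is irreducible over Q. Hence [Q(α):Q] = 4.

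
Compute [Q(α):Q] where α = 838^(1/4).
[Q(α):Q] = 4

α is a root of x^4 - 838. By Eisenstein's criterion at the prime p = 2 (which divides the constant term 838 but p^2 = 4 does not, since 838 is squarefree), x^4 - 838 is irreducible over Q. Hence [Q(α):Q] = 4.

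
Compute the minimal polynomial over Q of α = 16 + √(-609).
m_α(x) = x^2 - 32x + 865

From α - 16 = √(-609), squaring gives (α - 16)^2 = -609, i.e. α^2 - 32α + 256 = -609, so α^2 - 32α + 865 = 0. The discriminant of x^2 - 32x + 865 is (-32)^2 - 4·(865) = 1024 - 3460 = -2436, and 4·(-609) is not a perfect square in Q since -609 is squarefree and ≠ 1. Hence x^2 - 32x + 865 is irreducible over Q and is the minimal polynomial of α.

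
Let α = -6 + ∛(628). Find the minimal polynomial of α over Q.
m_α(x) = x^3 + 18x^2 + 108x - 412

Set β = α + 6 = ∛(628), so β^3 = 628. Then (α + 6)^3 - 628 = 0, i.e. α is a root of g(x) = (x + 6)^3 - 628 = x^3 + 18x^2 + 108x - 412. Since g(x) = h(x + 6) where h(x) = x^3 - 628, and h is irreducible over Q (because 628 is not a perfect cube, so h has no rational root, and a monic cubic with no rational root is irreducible), g is also irreducible (irreducibility is preserved under the substitution x → x + 6). Hence m_α(x) = x^3 + 18x^2 + 108x - 412.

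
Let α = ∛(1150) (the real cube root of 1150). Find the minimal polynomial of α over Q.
m_α(x) = x^3 - 1150

α satisfies α^3 = 1150, so x^3 - 1150 annihilates α. By the rational root test, a rational root p/q (in lowest terms) of x^3 - 1150 would satisfy p^3 = 1150 q^3, forcing q = 1 and p^3 = 1150; but 1150 is not a perfect cube, contradiction. A monic cubic over Q with no rational root is irreducible (any nontrivial factorization would include a linear factor). Hence x^3 - 1150 is the minimal polynomial of α, and in particular [Q(α):Q] = 3.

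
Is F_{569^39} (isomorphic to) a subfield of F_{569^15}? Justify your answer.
No: F_{569^39} is not a subfield of F_{569^15}

F_{p^m} embeds in F_{p^n} iff m | n. Here 39 ∤ 15 (since 15 = 0·39 + 15 with remainder 15 ≠ 0), so F_{569^39} is not a subfield of F_{569^15}. Equivalently: if it were, the tower law would give 39 = [F_{569^39}:F_569] dividing [F_{569^15}:F_569] = 15, contradiction.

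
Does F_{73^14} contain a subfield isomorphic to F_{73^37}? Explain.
No: F_{73^37} is not a subfield of F_{73^14}

F_{p^m} embeds in F_{p^n} iff m | n. Here 37 ∤ 14 (since 14 = 0·37 + 14 with remainder 14 ≠ 0), so F_{73^37} is not a subfield of F_{73^14}. Equivalently: if it were, the tower law would give 37 = [F_{73^37}:F_73] dividing [F_{73^14}:F_73] = 14, contradiction.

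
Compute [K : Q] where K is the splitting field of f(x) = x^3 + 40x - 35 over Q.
[K : Q] = 6

By the rational root test, any rational root of the monic integer polynomial f(x) = x^3 + 40x - 35 must be an integer dividing the constant term -35, i.e. one of ±{1, 5, 7, 35}. Evaluating: f(1) = 6, f(-1) = -76, f(5) = 290, f(-5) = -360, f(7) = 588, f(-7) = -658, f(35) = 44240, f(-35) = -44310; none is 0, so f has no rational root and is therefore irreducible over Q (a cubic with no linear factor over a field is irreducible). For an irreducible cubic, the Galois group is A_3 or S_3 according as the discriminant disc(f) = -4a^3 - 27b^2 = -4·(40)^3 - 27·(-35)^2 = -289075 is or is not a square in Q. Here disc(f) = -289075 is not a perfect square in Q, so the Galois group of f over Q is not contained in A_3 and must be all of S_3. The splitting field has degree |S_3| = 6 over Q, so [K : Q] = 6.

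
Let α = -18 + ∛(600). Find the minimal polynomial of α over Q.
m_α(x) = x^3 + 54x^2 + 972x + 5232

Set β = α + 18 = ∛(600), so β^3 = 600. Then (α + 18)^3 - 600 = 0, i.e. α is a root of g(x) = (x + 18)^3 - 600 = x^3 + 54x^2 + 972x + 5232. Since g(x) = h(x + 18) where h(x) = x^3 - 600, and h is irreducible over Q (because 600 is not a perfect cube, so h has no rational root, and a monic cubic with no rational root is irreducible), g is also irreducible (irreducibility is preserved under the substitution x → x + 18). Hence m_α(x) = x^3 + 54x^2 + 972x + 5232.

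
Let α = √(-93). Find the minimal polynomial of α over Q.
m_α(x) = x^2 + 93

α satisfies α^2 + 93 = 0, so x^2 + 93 annihilates α. Since d = -93 is squarefree and ≠ 1, it is not a perfect square in Q, so x^2 + 93 has no rational root and is therefore irreducible over Q (a degree-2 polynomial over a field is irreducible iff it has no root). Hence m_α(x) = x^2 + 93.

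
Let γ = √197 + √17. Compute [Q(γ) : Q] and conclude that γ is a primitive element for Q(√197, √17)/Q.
[Q(γ) : Q] = 4 (equivalently, Q(γ) = Q(√197, √17))

Obviously Q(γ) ⊆ Q(√197, √17), and [Q(√197, √17):Q] = 4 (since 197, 17 are distinct squarefree integers > 1 with 3349 not a perfect square). To show equality we compute the minimal polynomial of γ. From γ = √197 + √17: γ^2 = 197 + 2√(3349) + 17 = 214 + 2√(3349), so γ^2 - 214 = 2√(3349); squaring, (γ^2 - 214)^2 = 4·3349, i.e. γ^4 - 428γ^2 + 45796 - 13396 = 0, i.e. γ^4 - 428γ^2 + 32400 = 0. So γ is a root of x^4 - 428x^2 + 32400. This polynomial is irreducible over Q: it has no rational root (each ±√197 ± √17 is irrational), and any factorization into two quadratics over Q would force √(3349) ∈ Q (pairing opposite roots) or √197, √17 ∈ Q (other pairings), all impossible. Hence [Q(γ):Q] = 4 = [Q(√197, √17):Q], so Q(γ) = Q(√197, √17).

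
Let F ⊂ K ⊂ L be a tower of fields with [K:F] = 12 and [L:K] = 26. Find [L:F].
[L:F] = 312

The tower law says that for any tower of field extensions F ⊂ K ⊂ L with finite degrees, [L:F] = [L:K] · [K:F]. Here this gives [L:F] = 26 · 12 = 312.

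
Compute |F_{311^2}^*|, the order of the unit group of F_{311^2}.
|F_{311^2}^*| = 96720

F_{311^2} has 311^2 = 96721 elements; its multiplicative group consists of all nonzero elements, so |F_{311^2}^*| = 96721 - 1 = 96720. (It is cyclic since any finite subgroup of the multiplicative group of a field is cyclic.)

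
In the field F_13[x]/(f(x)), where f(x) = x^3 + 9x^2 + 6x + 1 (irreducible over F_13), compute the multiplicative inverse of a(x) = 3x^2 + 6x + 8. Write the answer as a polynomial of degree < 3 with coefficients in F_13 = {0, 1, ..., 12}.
a(x)^(-1) ≡ x^2 + 11x (mod f(x))

Since f is irreducible over F_13, F_13[x]/(f) is a field and a(x) ≠ 0 has an inverse. Apply the extended Euclidean algorithm to f(x) and a(x) in F_13[x]: f(x) = (9x + 11)·a(x) + (11x + 4);  a(x) = (5x + 7)·(11x + 4) + (6). The last nonzero remainder is the constant 6 = gcd(f, a) in F_13. Back-substituting through the division chain expresses 6 = s(x)·a(x) + t(x)·f(x) with s(x) ≡ 6x^2 + x (mod f), so (6x^2 + x)·a(x) ≡ 6 (mod f). Multiplying by 6^(-1) ≡ 11 in F_13 gives a(x)^(-1) ≡ 11·(6x^2 + x) ≡ x^2 + 11x (mod f). Check: (3x^2 + 6x + 8)·(x^2 + 11x) = 3x^4 + 9x^2 + 10x ≡ 1 (mod x^3 + 9x^2 + 6x + 1).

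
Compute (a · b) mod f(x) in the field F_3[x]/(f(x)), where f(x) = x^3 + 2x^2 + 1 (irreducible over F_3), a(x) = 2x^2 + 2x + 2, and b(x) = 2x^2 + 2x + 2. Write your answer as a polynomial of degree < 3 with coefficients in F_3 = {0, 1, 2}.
a · b ≡ x + 1 (mod f(x))

Multiply in F_3[x]: a(x)·b(x) = (2x^2 + 2x + 2)·(2x^2 + 2x + 2) = x^4 + 2x^3 + 2x + 1. This has degree ≥ 3, so divide by f(x) over F_3: x^4 + 2x^3 + 2x + 1 = (x)·(x^3 + 2x^2 + 1) + (x + 1). Hence a·b ≡ x + 1 (mod f). (F_3[x]/(f) is a field with 3^3 = 27 elements since f is irreducible of degree 3.)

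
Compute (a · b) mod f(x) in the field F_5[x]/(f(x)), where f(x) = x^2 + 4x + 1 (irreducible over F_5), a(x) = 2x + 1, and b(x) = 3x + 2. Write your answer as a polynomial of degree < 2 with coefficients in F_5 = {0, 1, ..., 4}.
a · b ≡ 3x + 1 (mod f(x))

Multiply in F_5[x]: a(x)·b(x) = (2x + 1)·(3x + 2) = x^2 + 2x + 2. This has degree ≥ 2, so divide by f(x) over F_5: x^2 + 2x + 2 = (1)·(x^2 + 4x + 1) + (3x + 1). Hence a·b ≡ 3x + 1 (mod f). (F_5[x]/(f) is a field with 5^2 = 25 elements since f is irreducible of degree 2.)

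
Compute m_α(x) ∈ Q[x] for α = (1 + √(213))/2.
m_α(x) = x^2 - x - 53

From 2α - 1 = √(213), squaring gives (2α - 1)^2 = 213, i.e. 4α^2 - 4α + 1 = 213, so α^2 - α + (1 - 213)/4 = 0. Since 213 ≡ 1 (mod 4), (1 - 213)/4 = -53 ∈ Z. The polynomial x^2 - x - 53 has discriminant 1 - 4·(-53) = 213, which is not a perfect square in Q (d = 213 is squarefree and ≠ 1), so x^2 - x - 53 is irreducible over Q. It is the minimal polynomial of α.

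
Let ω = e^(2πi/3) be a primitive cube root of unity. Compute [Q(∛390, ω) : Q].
[Q(∛390, ω) : Q] = 6

[Q(∛390):Q] = 3 (min poly x^3 - 390, irreducible since 390 is not a perfect cube). [Q(ω):Q] = 2 (min poly x^2 + x + 1). Since Q(∛390) ⊂ R and ω ∉ R, we have ω ∉ Q(∛390), so x^2 + x + 1 remains irreducible over Q(∛390) and [Q(∛390, ω) : Q(∛390)] = 2. By the tower law, [Q(∛390, ω) : Q] = 3 · 2 = 6. (In fact Q(∛390, ω) is the splitting field of x^3 - 390 over Q.)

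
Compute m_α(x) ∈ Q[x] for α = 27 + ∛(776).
m_α(x) = x^3 - 81x^2 + 2187x - 20459

Set β = α - 27 = ∛(776), so β^3 = 776. Then (α - 27)^3 - 776 = 0, i.e. α is a root of g(x) = (x - 27)^3 - 776 = x^3 - 81x^2 + 2187x - 20459. Since g(x) = h(x - 27) where h(x) = x^3 - 776, and h is irreducible over Q (because 776 is not a perfect cube, so h has no rational root, and a monic cubic with no rational root is irreducible), g is also irreducible (irreducibility is preserved under the substitution x → x - 27). Hence m_α(x) = x^3 - 81x^2 + 2187x - 20459.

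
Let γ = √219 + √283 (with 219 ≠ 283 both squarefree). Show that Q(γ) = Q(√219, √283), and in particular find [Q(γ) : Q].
[Q(γ) : Q] = 4 (equivalently, Q(γ) = Q(√219, √283))

Obviously Q(γ) ⊆ Q(√219, √283), and [Q(√219, √283):Q] = 4 (since 219, 283 are distinct squarefree integers > 1 with 61977 not a perfect square). To show equality we compute the minimal polynomial of γ. From γ = √219 + √283: γ^2 = 219 + 2√(61977) + 283 = 502 + 2√(61977), so γ^2 - 502 = 2√(61977); squaring, (γ^2 - 502)^2 = 4·61977, i.e. γ^4 - 1004γ^2 + 252004 - 247908 = 0, i.e. γ^4 - 1004γ^2 + 4096 = 0. So γ is a root of x^4 - 1004x^2 + 4096. This polynomial is irreducible over Q: it has no rational root (each ±√219 ± √283 is irrational), and any factorization into two quadratics over Q would force √(61977) ∈ Q (pairing opposite roots) or √219, √283 ∈ Q (other pairings), all impossible. Hence [Q(γ):Q] = 4 = [Q(√219, √283):Q], so Q(γ) = Q(√219, √283).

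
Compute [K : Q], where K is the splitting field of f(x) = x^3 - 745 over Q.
[K : Q] = 6

The roots of x^3 - 745 are ∛745, ω∛745, ω^2∛745 where ω = e^(2πi/3) is a primitive cube root of unity, so K = Q(∛745, ω). Now [Q(∛745):Q] = 3 (since 745 is not a perfect cube, x^3 - 745 is irreducible) and [Q(ω):Q] = 2. Both 2 and 3 divide [K:Q], and [K:Q] ≤ 3·2 = 6, so [K:Q] = 6. (Equivalently: Q(∛745) ⊂ R but ω ∉ R, so [K : Q(∛745)] = 2.)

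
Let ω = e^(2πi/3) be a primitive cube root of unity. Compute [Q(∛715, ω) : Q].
[Q(∛715, ω) : Q] = 6

[Q(∛715):Q] = 3 (min poly x^3 - 715, irreducible since 715 is not a perfect cube). [Q(ω):Q] = 2 (min poly x^2 + x + 1). Since Q(∛715) ⊂ R and ω ∉ R, we have ω ∉ Q(∛715), so x^2 + x + 1 remains irreducible over Q(∛715) and [Q(∛715, ω) : Q(∛715)] = 2. By the tower law, [Q(∛715, ω) : Q] = 3 · 2 = 6. (In fact Q(∛715, ω) is the splitting field of x^3 - 715 over Q.)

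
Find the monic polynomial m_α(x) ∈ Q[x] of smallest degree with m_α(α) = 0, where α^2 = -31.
m_α(x) = x^2 + 31

α satisfies α^2 + 31 = 0, so x^2 + 31 annihilates α. Since d = -31 is squarefree and ≠ 1, it is not a perfect square in Q, so x^2 + 31 has no rational root and is therefore irreducible over Q (a degree-2 polynomial over a field is irreducible iff it has no root). Hence m_α(x) = x^2 + 31.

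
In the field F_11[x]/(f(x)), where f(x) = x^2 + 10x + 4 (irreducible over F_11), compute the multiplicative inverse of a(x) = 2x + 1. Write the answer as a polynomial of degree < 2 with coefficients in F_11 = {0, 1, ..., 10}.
a(x)^(-1) ≡ 8x + 10 (mod f(x))

Since f is irreducible over F_11, F_11[x]/(f) is a field and a(x) ≠ 0 has an inverse. Apply the extended Euclidean algorithm to f(x) and a(x) in F_11[x]: f(x) = (6x + 2)·a(x) + (2). The last nonzero remainder is the constant 2 = gcd(f, a) in F_11. Back-substituting through the division chain expresses 2 = s(x)·a(x) + t(x)·f(x) with s(x) ≡ 5x + 9 (mod f), so (5x + 9)·a(x) ≡ 2 (mod f). Multiplying by 2^(-1) ≡ 6 in F_11 gives a(x)^(-1) ≡ 6·(5x + 9) ≡ 8x + 10 (mod f). Check: (2x + 1)·(8x + 10) = 5x^2 + 6x + 10 ≡ 1 (mod x^2 + 10x + 4).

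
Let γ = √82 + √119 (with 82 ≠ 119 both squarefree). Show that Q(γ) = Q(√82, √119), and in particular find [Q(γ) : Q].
[Q(γ) : Q] = 4 (equivalently, Q(γ) = Q(√82, √119))

Obviously Q(γ) ⊆ Q(√82, √119), and [Q(√82, √119):Q] = 4 (since 82, 119 are distinct squarefree integers > 1 with 9758 not a perfect square). To show equality we compute the minimal polynomial of γ. From γ = √82 + √119: γ^2 = 82 + 2√(9758) + 119 = 201 + 2√(9758), so γ^2 - 201 = 2√(9758); squaring, (γ^2 - 201)^2 = 4·9758, i.e. γ^4 - 402γ^2 + 40401 - 39032 = 0, i.e. γ^4 - 402γ^2 + 1369 = 0. So γ is a root of x^4 - 402x^2 + 1369. This polynomial is irreducible over Q: it has no rational root (each ±√82 ± √119 is irrational), and any factorization into two quadratics over Q would force √(9758) ∈ Q (pairing opposite roots) or √82, √119 ∈ Q (other pairings), all impossible. Hence [Q(γ):Q] = 4 = [Q(√82, √119):Q], so Q(γ) = Q(√82, √119).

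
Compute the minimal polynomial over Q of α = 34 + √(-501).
m_α(x) = x^2 - 68x + 1657

From α - 34 = √(-501), squaring gives (α - 34)^2 = -501, i.e. α^2 - 68α + 1156 = -501, so α^2 - 68α + 1657 = 0. The discriminant of x^2 - 68x + 1657 is (-68)^2 - 4·(1657) = 4624 - 6628 = -2004, and 4·(-501) is not a perfect square in Q since -501 is squarefree and ≠ 1. Hence x^2 - 68x + 1657 is irreducible over Q and is the minimal polynomial of α.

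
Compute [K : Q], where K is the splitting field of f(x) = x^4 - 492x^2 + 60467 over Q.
[K : Q] = 4

Solving the quadratic in x^2: x^2 = (492 ± √(492^2 - 4·60467))/2 = (492 ± √196)/2 = (492 ± 14)/2, giving x^2 = 239 or x^2 = 253. So f(x) = (x^2 - 239)(x^2 - 253) and the roots of f are ±√239, ±√253. Hence the splitting field is K = Q(√239, √253). Since 239 and 253 are distinct squarefree integers > 1, their product 60467 is not a perfect square, so √253 ∉ Q(√239). By the tower law [K:Q] = [Q(√239,√253):Q(√239)] · [Q(√239):Q] = 2 · 2 = 4.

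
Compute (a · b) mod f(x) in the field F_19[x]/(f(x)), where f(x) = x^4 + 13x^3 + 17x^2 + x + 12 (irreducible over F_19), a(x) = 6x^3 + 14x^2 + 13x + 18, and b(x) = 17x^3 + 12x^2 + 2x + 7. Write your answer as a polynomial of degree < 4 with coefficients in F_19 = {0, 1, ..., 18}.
a · b ≡ 13x^3 + 18x^2 + 7x + 12 (mod f(x))

Multiply in F_19[x]: a(x)·b(x) = (6x^3 + 14x^2 + 13x + 18)·(17x^3 + 12x^2 + 2x + 7) = 7x^6 + 6x^5 + 2x^4 + 17x^2 + 13x + 12. This has degree ≥ 4, so divide by f(x) over F_19: 7x^6 + 6x^5 + 2x^4 + 17x^2 + 13x + 12 = (7x^2 + 10x)·(x^4 + 13x^3 + 17x^2 + x + 12) + (13x^3 + 18x^2 + 7x + 12). Hence a·b ≡ 13x^3 + 18x^2 + 7x + 12 (mod f). (F_19[x]/(f) is a field with 19^4 = 130321 elements since f is irreducible of degree 4.)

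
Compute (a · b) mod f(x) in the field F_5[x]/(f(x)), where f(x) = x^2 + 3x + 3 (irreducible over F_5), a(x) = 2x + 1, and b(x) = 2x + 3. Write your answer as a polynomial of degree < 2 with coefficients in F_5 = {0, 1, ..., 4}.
a · b ≡ x + 1 (mod f(x))

Multiply in F_5[x]: a(x)·b(x) = (2x + 1)·(2x + 3) = 4x^2 + 3x + 3. This has degree ≥ 2, so divide by f(x) over F_5: 4x^2 + 3x + 3 = (4)·(x^2 + 3x + 3) + (x + 1). Hence a·b ≡ x + 1 (mod f). (F_5[x]/(f) is a field with 5^2 = 25 elements since f is irreducible of degree 2.)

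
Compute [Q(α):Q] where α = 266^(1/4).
[Q(α):Q] = 4

α is a root of x^4 - 266. By Eisenstein's criterion at the prime p = 2 (which divides the constant term 266 but p^2 = 4 does not, since 266 is squarefree), x^4 - 266 is irreducible over Q. Hence [Q(α):Q] = 4.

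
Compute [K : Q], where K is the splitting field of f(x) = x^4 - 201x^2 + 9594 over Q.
[K : Q] = 4

Solving the quadratic in x^2: x^2 = (201 ± √(201^2 - 4·9594))/2 = (201 ± √2025)/2 = (201 ± 45)/2, giving x^2 = 78 or x^2 = 123. So f(x) = (x^2 - 78)(x^2 - 123) and the roots of f are ±√78, ±√123. Hence the splitting field is K = Q(√78, √123). Since 78 and 123 are distinct squarefree integers > 1, their product 9594 is not a perfect square, so √123 ∉ Q(√78). By the tower law [K:Q] = [Q(√78,√123):Q(√78)] · [Q(√78):Q] = 2 · 2 = 4.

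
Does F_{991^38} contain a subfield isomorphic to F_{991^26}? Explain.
No: F_{991^26} is not a subfield of F_{991^38}

F_{p^m} embeds in F_{p^n} iff m | n. Here 26 ∤ 38 (since 38 = 1·26 + 12 with remainder 12 ≠ 0), so F_{991^26} is not a subfield of F_{991^38}. Equivalently: if it were, the tower law would give 26 = [F_{991^26}:F_991] dividing [F_{991^38}:F_991] = 38, contradiction.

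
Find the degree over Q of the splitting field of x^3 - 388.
[K : Q] = 6

The roots of x^3 - 388 are ∛388, ω∛388, ω^2∛388 where ω = e^(2πi/3) is a primitive cube root of unity, so K = Q(∛388, ω). Now [Q(∛388):Q] = 3 (since 388 is not a perfect cube, x^3 - 388 is irreducible) and [Q(ω):Q] = 2. Both 2 and 3 divide [K:Q], and [K:Q] ≤ 3·2 = 6, so [K:Q] = 6. (Equivalently: Q(∛388) ⊂ R but ω ∉ R, so [K : Q(∛388)] = 2.)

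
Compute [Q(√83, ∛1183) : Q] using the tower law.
[Q(√83, ∛1183) : Q] = 6

Let L = Q(√83, ∛1183). Since Q(√83) ⊂ L and [Q(√83):Q] = 2, the tower law gives 2 | [L:Q]. Likewise Q(∛1183) ⊂ L with [Q(∛1183):Q] = 3 (because 1183 is not a perfect cube), so 3 | [L:Q]. As gcd(2,3) = 1, [L:Q] is divisible by 6. Conversely L is generated over Q by √83 and ∛1183, so [L:Q] ≤ 2·3 = 6. Therefore [Q(√83, ∛1183) : Q] = 6.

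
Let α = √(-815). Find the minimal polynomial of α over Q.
m_α(x) = x^2 + 815

α satisfies α^2 + 815 = 0, so x^2 + 815 annihilates α. Since d = -815 is squarefree and ≠ 1, it is not a perfect square in Q, so x^2 + 815 has no rational root and is therefore irreducible over Q (a degree-2 polynomial over a field is irreducible iff it has no root). Hence m_α(x) = x^2 + 815.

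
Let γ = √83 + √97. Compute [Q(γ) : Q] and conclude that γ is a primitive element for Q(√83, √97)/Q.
[Q(γ) : Q] = 4 (equivalently, Q(γ) = Q(√83, √97))

Obviously Q(γ) ⊆ Q(√83, √97), and [Q(√83, √97):Q] = 4 (since 83, 97 are distinct squarefree integers > 1 with 8051 not a perfect square). To show equality we compute the minimal polynomial of γ. From γ = √83 + √97: γ^2 = 83 + 2√(8051) + 97 = 180 + 2√(8051), so γ^2 - 180 = 2√(8051); squaring, (γ^2 - 180)^2 = 4·8051, i.e. γ^4 - 360γ^2 + 32400 - 32204 = 0, i.e. γ^4 - 360γ^2 + 196 = 0. So γ is a root of x^4 - 360x^2 + 196. This polynomial is irreducible over Q: it has no rational root (each ±√83 ± √97 is irrational), and any factorization into two quadratics over Q would force √(8051) ∈ Q (pairing opposite roots) or √83, √97 ∈ Q (other pairings), all impossible. Hence [Q(γ):Q] = 4 = [Q(√83, √97):Q], so Q(γ) = Q(√83, √97).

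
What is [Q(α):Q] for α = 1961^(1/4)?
[Q(α):Q] = 4

α is a root of x^4 - 1961. By Eisenstein's criterion at the prime p = 37 (which divides the constant term 1961 but p^2 = 1369 does not, since 1961 is squarefree), x^4 - 1961 is irreducible over Q. Hence [Q(α):Q] = 4.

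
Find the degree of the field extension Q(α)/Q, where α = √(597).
[Q(α):Q] = 2

[Q(α):Q] equals the degree of the minimal polynomial of α. Here α^2 = 597 and x^2 - 597 is irreducible (d = 597 is squarefree, ≠ 1, hence not a square), so deg(m_α) = 2. Thus [Q(α):Q] = 2.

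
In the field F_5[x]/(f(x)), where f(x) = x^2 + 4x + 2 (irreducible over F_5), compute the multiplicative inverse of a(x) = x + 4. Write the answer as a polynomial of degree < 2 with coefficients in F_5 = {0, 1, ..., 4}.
a(x)^(-1) ≡ 2x (mod f(x))

Since f is irreducible over F_5, F_5[x]/(f) is a field and a(x) ≠ 0 has an inverse. Apply the extended Euclidean algorithm to f(x) and a(x) in F_5[x]: f(x) = (x)·a(x) + (2). The last nonzero remainder is the constant 2 = gcd(f, a) in F_5. Back-substituting through the division chain expresses 2 = s(x)·a(x) + t(x)·f(x) with s(x) ≡ 4x (mod f), so (4x)·a(x) ≡ 2 (mod f). Multiplying by 2^(-1) ≡ 3 in F_5 gives a(x)^(-1) ≡ 3·(4x) ≡ 2x (mod f). Check: (x + 4)·(2x) = 2x^2 + 3x ≡ 1 (mod x^2 + 4x + 2).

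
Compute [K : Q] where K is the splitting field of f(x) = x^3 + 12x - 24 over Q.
[K : Q] = 6

By the rational root test, any rational root of the monic integer polynomial f(x) = x^3 + 12x - 24 must be an integer dividing the constant term -24, i.e. one of ±{1, 2, 3, 4, 6, 8, 12, 24}. Evaluating: f(1) = -11, f(-1) = -37, f(2) = 8, f(-2) = -56, f(3) = 39, f(-3) = -87, f(4) = 88, f(-4) = -136, f(6) = 264, f(-6) = -312, f(8) = 584, f(-8) = -632, f(12) = 1848, f(-12) = -1896, f(24) = 14088, f(-24) = -14136; none is 0, so f has no rational root and is therefore irreducible over Q (a cubic with no linear factor over a field is irreducible). For an irreducible cubic, the Galois group is A_3 or S_3 according as the discriminant disc(f) = -4a^3 - 27b^2 = -4·(12)^3 - 27·(-24)^2 = -22464 is or is not a square in Q. Here disc(f) = -22464 is not a perfect square in Q, so the Galois group of f over Q is not contained in A_3 and must be all of S_3. The splitting field has degree |S_3| = 6 over Q, so [K : Q] = 6.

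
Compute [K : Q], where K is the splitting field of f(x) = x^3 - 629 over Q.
[K : Q] = 6

The roots of x^3 - 629 are ∛629, ω∛629, ω^2∛629 where ω = e^(2πi/3) is a primitive cube root of unity, so K = Q(∛629, ω). Now [Q(∛629):Q] = 3 (since 629 is not a perfect cube, x^3 - 629 is irreducible) and [Q(ω):Q] = 2. Both 2 and 3 divide [K:Q], and [K:Q] ≤ 3·2 = 6, so [K:Q] = 6. (Equivalently: Q(∛629) ⊂ R but ω ∉ R, so [K : Q(∛629)] = 2.)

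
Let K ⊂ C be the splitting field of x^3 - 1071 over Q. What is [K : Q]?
[K : Q] = 6

The roots of x^3 - 1071 are ∛1071, ω∛1071, ω^2∛1071 where ω = e^(2πi/3) is a primitive cube root of unity, so K = Q(∛1071, ω). Now [Q(∛1071):Q] = 3 (since 1071 is not a perfect cube, x^3 - 1071 is irreducible) and [Q(ω):Q] = 2. Both 2 and 3 divide [K:Q], and [K:Q] ≤ 3·2 = 6, so [K:Q] = 6. (Equivalently: Q(∛1071) ⊂ R but ω ∉ R, so [K : Q(∛1071)] = 2.)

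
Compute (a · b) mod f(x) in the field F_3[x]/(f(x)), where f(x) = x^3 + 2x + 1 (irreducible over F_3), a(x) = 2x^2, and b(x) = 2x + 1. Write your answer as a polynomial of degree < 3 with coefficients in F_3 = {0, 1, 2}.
a · b ≡ 2x^2 + x + 2 (mod f(x))

Multiply in F_3[x]: a(x)·b(x) = (2x^2)·(2x + 1) = x^3 + 2x^2. This has degree ≥ 3, so divide by f(x) over F_3: x^3 + 2x^2 = (1)·(x^3 + 2x + 1) + (2x^2 + x + 2). Hence a·b ≡ 2x^2 + x + 2 (mod f). (F_3[x]/(f) is a field with 3^3 = 27 elements since f is irreducible of degree 3.)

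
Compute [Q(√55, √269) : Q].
[Q(√55, √269) : Q] = 4

[Q(√55):Q] = 2 (min poly x^2 - 55, irreducible since 55 is squarefree > 1). For the top step, suppose √269 ∈ Q(√55), say √269 = c + d√55 with c, d ∈ Q. Squaring: 269 = c^2 + 55d^2 + 2cd√55. Since √55 ∉ Q this forces 2cd = 0. If d = 0 then √269 = c ∈ Q, contradicting 269 squarefree > 1. If c = 0 then 269 = 55d^2, so 55·269 = (55d)^2 is a perfect square in Q — but 55·269 = 14795 is not a perfect square (since 55 and 269 are distinct squarefree integers). Contradiction. Hence √269 ∉ Q(√55), so x^2 - 269 stays irreducible over Q(√55) and [Q(√55, √269) : Q(√55)] = 2. By the tower law, [Q(√55, √269) : Q] = 2 · 2 = 4.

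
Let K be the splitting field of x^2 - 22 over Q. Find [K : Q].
[K : Q] = 2

f(x) = x^2 - 22 factors as (x - √22)(x + √22). The splitting field is K = Q(√22). Since 22 is squarefree and > 1, it is not a perfect square, so x^2 - 22 is irreducible over Q and [Q(√22) : Q] = 2. Hence [K : Q] = 2.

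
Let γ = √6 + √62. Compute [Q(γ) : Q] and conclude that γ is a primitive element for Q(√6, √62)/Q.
[Q(γ) : Q] = 4 (equivalently, Q(γ) = Q(√6, √62))

Obviously Q(γ) ⊆ Q(√6, √62), and [Q(√6, √62):Q] = 4 (since 6, 62 are distinct squarefree integers > 1 with 372 not a perfect square). To show equality we compute the minimal polynomial of γ. From γ = √6 + √62: γ^2 = 6 + 2√(372) + 62 = 68 + 2√(372), so γ^2 - 68 = 2√(372); squaring, (γ^2 - 68)^2 = 4·372, i.e. γ^4 - 136γ^2 + 4624 - 1488 = 0, i.e. γ^4 - 136γ^2 + 3136 = 0. So γ is a root of x^4 - 136x^2 + 3136. This polynomial is irreducible over Q: it has no rational root (each ±√6 ± √62 is irrational), and any factorization into two quadratics over Q would force √(372) ∈ Q (pairing opposite roots) or √6, √62 ∈ Q (other pairings), all impossible. Hence [Q(γ):Q] = 4 = [Q(√6, √62):Q], so Q(γ) = Q(√6, √62).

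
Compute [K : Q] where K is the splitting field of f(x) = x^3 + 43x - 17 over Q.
[K : Q] = 6

By the rational root test, any rational root of the monic integer polynomial f(x) = x^3 + 43x - 17 must be an integer dividing the constant term -17, i.e. one of ±{1, 17}. Evaluating: f(1) = 27, f(-1) = -61, f(17) = 5627, f(-17) = -5661; none is 0, so f has no rational root and is therefore irreducible over Q (a cubic with no linear factor over a field is irreducible). For an irreducible cubic, the Galois group is A_3 or S_3 according as the discriminant disc(f) = -4a^3 - 27b^2 = -4·(43)^3 - 27·(-17)^2 = -325831 is or is not a square in Q. Here disc(f) = -325831 is not a perfect square in Q, so the Galois group of f over Q is not contained in A_3 and must be all of S_3. The splitting field has degree |S_3| = 6 over Q, so [K : Q] = 6.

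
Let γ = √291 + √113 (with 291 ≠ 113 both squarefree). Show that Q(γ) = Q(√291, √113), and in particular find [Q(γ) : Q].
[Q(γ) : Q] = 4 (equivalently, Q(γ) = Q(√291, √113))

Obviously Q(γ) ⊆ Q(√291, √113), and [Q(√291, √113):Q] = 4 (since 291, 113 are distinct squarefree integers > 1 with 32883 not a perfect square). To show equality we compute the minimal polynomial of γ. From γ = √291 + √113: γ^2 = 291 + 2√(32883) + 113 = 404 + 2√(32883), so γ^2 - 404 = 2√(32883); squaring, (γ^2 - 404)^2 = 4·32883, i.e. γ^4 - 808γ^2 + 163216 - 131532 = 0, i.e. γ^4 - 808γ^2 + 31684 = 0. So γ is a root of x^4 - 808x^2 + 31684. This polynomial is irreducible over Q: it has no rational root (each ±√291 ± √113 is irrational), and any factorization into two quadratics over Q would force √(32883) ∈ Q (pairing opposite roots) or √291, √113 ∈ Q (other pairings), all impossible. Hence [Q(γ):Q] = 4 = [Q(√291, √113):Q], so Q(γ) = Q(√291, √113).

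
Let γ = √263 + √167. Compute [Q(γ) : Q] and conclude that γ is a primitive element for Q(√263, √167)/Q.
[Q(γ) : Q] = 4 (equivalently, Q(γ) = Q(√263, √167))

Obviously Q(γ) ⊆ Q(√263, √167), and [Q(√263, √167):Q] = 4 (since 263, 167 are distinct squarefree integers > 1 with 43921 not a perfect square). To show equality we compute the minimal polynomial of γ. From γ = √263 + √167: γ^2 = 263 + 2√(43921) + 167 = 430 + 2√(43921), so γ^2 - 430 = 2√(43921); squaring, (γ^2 - 430)^2 = 4·43921, i.e. γ^4 - 860γ^2 + 184900 - 175684 = 0, i.e. γ^4 - 860γ^2 + 9216 = 0. So γ is a root of x^4 - 860x^2 + 9216. This polynomial is irreducible over Q: it has no rational root (each ±√263 ± √167 is irrational), and any factorization into two quadratics over Q would force √(43921) ∈ Q (pairing opposite roots) or √263, √167 ∈ Q (other pairings), all impossible. Hence [Q(γ):Q] = 4 = [Q(√263, √167):Q], so Q(γ) = Q(√263, √167).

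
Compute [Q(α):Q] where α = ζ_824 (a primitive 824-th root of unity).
[Q(α):Q] = 408

The minimal polynomial of ζ_824 over Q is the 824-th cyclotomic polynomial Φ_824(x), which is irreducible over Q and has degree φ(824) = 408. Hence [Q(α):Q] = φ(824) = 408.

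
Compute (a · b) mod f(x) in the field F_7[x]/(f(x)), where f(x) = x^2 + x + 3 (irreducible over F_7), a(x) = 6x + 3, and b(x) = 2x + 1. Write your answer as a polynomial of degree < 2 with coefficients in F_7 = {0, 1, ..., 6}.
a · b ≡ 2 (mod f(x))

Multiply in F_7[x]: a(x)·b(x) = (6x + 3)·(2x + 1) = 5x^2 + 5x + 3. This has degree ≥ 2, so divide by f(x) over F_7: 5x^2 + 5x + 3 = (5)·(x^2 + x + 3) + (2). Hence a·b ≡ 2 (mod f). (F_7[x]/(f) is a field with 7^2 = 49 elements since f is irreducible of degree 2.)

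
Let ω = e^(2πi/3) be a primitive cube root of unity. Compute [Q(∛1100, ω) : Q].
[Q(∛1100, ω) : Q] = 6

[Q(∛1100):Q] = 3 (min poly x^3 - 1100, irreducible since 1100 is not a perfect cube). [Q(ω):Q] = 2 (min poly x^2 + x + 1). Since Q(∛1100) ⊂ R and ω ∉ R, we have ω ∉ Q(∛1100), so x^2 + x + 1 remains irreducible over Q(∛1100) and [Q(∛1100, ω) : Q(∛1100)] = 2. By the tower law, [Q(∛1100, ω) : Q] = 3 · 2 = 6. (In fact Q(∛1100, ω) is the splitting field of x^3 - 1100 over Q.)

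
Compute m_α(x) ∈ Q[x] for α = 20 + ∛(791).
m_α(x) = x^3 - 60x^2 + 1200x - 8791

Set β = α - 20 = ∛(791), so β^3 = 791. Then (α - 20)^3 - 791 = 0, i.e. α is a root of g(x) = (x - 20)^3 - 791 = x^3 - 60x^2 + 1200x - 8791. Since g(x) = h(x - 20) where h(x) = x^3 - 791, and h is irreducible over Q (because 791 is not a perfect cube, so h has no rational root, and a monic cubic with no rational root is irreducible), g is also irreducible (irreducibility is preserved under the substitution x → x - 20). Hence m_α(x) = x^3 - 60x^2 + 1200x - 8791.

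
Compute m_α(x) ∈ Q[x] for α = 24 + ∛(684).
m_α(x) = x^3 - 72x^2 + 1728x - 14508

Set β = α - 24 = ∛(684), so β^3 = 684. Then (α - 24)^3 - 684 = 0, i.e. α is a root of g(x) = (x - 24)^3 - 684 = x^3 - 72x^2 + 1728x - 14508. Since g(x) = h(x - 24) where h(x) = x^3 - 684, and h is irreducible over Q (because 684 is not a perfect cube, so h has no rational root, and a monic cubic with no rational root is irreducible), g is also irreducible (irreducibility is preserved under the substitution x → x - 24). Hence m_α(x) = x^3 - 72x^2 + 1728x - 14508.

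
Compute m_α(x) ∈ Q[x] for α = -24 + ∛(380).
m_α(x) = x^3 + 72x^2 + 1728x + 13444

Set β = α + 24 = ∛(380), so β^3 = 380. Then (α + 24)^3 - 380 = 0, i.e. α is a root of g(x) = (x + 24)^3 - 380 = x^3 + 72x^2 + 1728x + 13444. Since g(x) = h(x + 24) where h(x) = x^3 - 380, and h is irreducible over Q (because 380 is not a perfect cube, so h has no rational root, and a monic cubic with no rational root is irreducible), g is also irreducible (irreducibility is preserved under the substitution x → x + 24). Hence m_α(x) = x^3 + 72x^2 + 1728x + 13444.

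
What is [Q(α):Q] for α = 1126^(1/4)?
[Q(α):Q] = 4

α is a root of x^4 - 1126. By Eisenstein's criterion at the prime p = 2 (which divides the constant term 1126 but p^2 = 4 does not, since 1126 is squarefree), x^4 - 1126 is irreducible over Q. Hence [Q(α):Q] = 4.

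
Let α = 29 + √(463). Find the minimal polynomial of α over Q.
m_α(x) = x^2 - 58x + 378

From α - 29 = √(463), squaring gives (α - 29)^2 = 463, i.e. α^2 - 58α + 841 = 463, so α^2 - 58α + 378 = 0. The discriminant of x^2 - 58x + 378 is (-58)^2 - 4·(378) = 3364 - 1512 = 1852, and 4·(463) is not a perfect square in Q since 463 is squarefree and ≠ 1. Hence x^2 - 58x + 378 is irreducible over Q and is the minimal polynomial of α.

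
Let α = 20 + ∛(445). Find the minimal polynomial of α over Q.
m_α(x) = x^3 - 60x^2 + 1200x - 8445

Set β = α - 20 = ∛(445), so β^3 = 445. Then (α - 20)^3 - 445 = 0, i.e. α is a root of g(x) = (x - 20)^3 - 445 = x^3 - 60x^2 + 1200x - 8445. Since g(x) = h(x - 20) where h(x) = x^3 - 445, and h is irreducible over Q (because 445 is not a perfect cube, so h has no rational root, and a monic cubic with no rational root is irreducible), g is also irreducible (irreducibility is preserved under the substitution x → x - 20). Hence m_α(x) = x^3 - 60x^2 + 1200x - 8445.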